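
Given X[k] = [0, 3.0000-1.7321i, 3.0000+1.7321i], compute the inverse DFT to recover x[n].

x[n] = (1/3) Σ(k=0 to 2) X[k] · e^(2πikn/3)

Computing each x[n]:
x[0] = 2
x[1] = 0
x[2] = -2

x = [2, 0, -2]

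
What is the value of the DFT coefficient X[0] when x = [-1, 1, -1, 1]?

X[0] = Σ(n=0 to 3) x[n] · ω_4^0 = Σ x[n]
= (-1) + (1) + (-1) + (1)

X[0] = 0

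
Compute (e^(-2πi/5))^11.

Since ω_5^5 = 1, powers reduce modulo 5.
11 mod 5 = 1
So ω_5^11 = ω_5^1 = e^(-2πi·1/5)

ω_5^11 = ω_5^1 = 0.3090-0.9511i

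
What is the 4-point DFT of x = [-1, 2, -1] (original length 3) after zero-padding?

Original 3-point DFT: [0, -1.5000-2.5981i, -1.5000+2.5981i]
Zero-padded 4-point DFT provides frequency interpolation.

DFT_4([x, 0, ...]) = [0, -2i, -4, 2i]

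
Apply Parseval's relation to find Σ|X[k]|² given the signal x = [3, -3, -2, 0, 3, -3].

Parseval: Σ|x[n]|² = (1/N)Σ|X[k]|², so Σ|X[k]|² = N·Σ|x[n]|² = 6·40.0000

Σ|X[k]|² = N·Σ|x[n]|² = 6·40.0000 = 240.0000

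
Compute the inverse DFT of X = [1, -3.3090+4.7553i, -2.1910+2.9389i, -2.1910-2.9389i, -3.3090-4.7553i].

x[n] = (1/5) Σ(k=0 to 4) X[k] · e^(2πikn/5)

Computing each x[n]:
x[0] = -2
x[1] = -2
x[2] = 1
x[3] = 1
x[4] = 3

x = [-2, -2, 1, 1, 3]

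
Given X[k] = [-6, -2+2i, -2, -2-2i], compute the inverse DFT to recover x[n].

x[n] = (1/4) Σ(k=0 to 3) X[k] · e^(2πikn/4)

Computing each x[n]:
x[0] = -3
x[1] = -2
x[2] = -1
x[3] = 0

x = [-3, -2, -1, 0]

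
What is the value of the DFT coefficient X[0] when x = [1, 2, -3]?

X[0] = Σ(n=0 to 2) x[n] · ω_3^0 = Σ x[n]
= (1) + (2) + (-3)

X[0] = 0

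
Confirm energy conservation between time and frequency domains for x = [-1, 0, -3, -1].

Time domain:
Σ|x[n]|² = |-1|² + |0|² + |-3|² + |-1|² = 11.0000

Frequency domain:
(1/4)Σ|X[k]|² = (1/4)(|-5|² + |2-1i|² + |-3|² + |2+1i|²) = (1/4)·44.0000 = 11.0000

Both sides agree, confirming Parseval's theorem.

Σ|x[n]|² = (1/N)Σ|X[k]|² = 11.0000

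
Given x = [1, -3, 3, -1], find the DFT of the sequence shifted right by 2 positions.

Time shift by 2: X_shifted[k] = ω_4^(2k) · X[k]
Shifted x = [3, -1, 1, -3]

DFT(x[n-2]) = [0, 2-2i, 8, 2+2i]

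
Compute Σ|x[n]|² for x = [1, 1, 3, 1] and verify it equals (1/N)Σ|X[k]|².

Time domain:
Σ|x[n]|² = |1|² + |1|² + |3|² + |1|² = 12.0000

Frequency domain:
(1/4)Σ|X[k]|² = (1/4)(|6|² + |-2|² + |2|² + |-2|²) = (1/4)·48.0000 = 12.0000

Both sides agree, confirming Parseval's theorem.

Σ|x[n]|² = (1/N)Σ|X[k]|² = 12.0000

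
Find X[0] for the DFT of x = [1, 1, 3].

X[0] = Σ(n=0 to 2) x[n] · ω_3^0 = Σ x[n]
= (1) + (1) + (3)

X[0] = 5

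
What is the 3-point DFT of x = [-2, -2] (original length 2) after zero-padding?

Original 2-point DFT: [-4, 0]
Zero-padded 3-point DFT provides frequency interpolation.

DFT_3([x, 0, ...]) = [-4, -1.0000+1.7321i, -1.0000-1.7321i]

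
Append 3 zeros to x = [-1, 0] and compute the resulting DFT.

Original 2-point DFT: [-1, -1]
Zero-padded 5-point DFT provides frequency interpolation.

DFT_5([x, 0, ...]) = [-1, -1, -1, -1, -1]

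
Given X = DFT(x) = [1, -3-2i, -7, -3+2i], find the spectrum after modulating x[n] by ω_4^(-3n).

Modulation property: DFT(ω_4^(-3n)·x[n]) = X[(k-3) mod 4], so circularly shift X by 3 positions.

X[k-3] = [-3-2i, -7, -3+2i, 1]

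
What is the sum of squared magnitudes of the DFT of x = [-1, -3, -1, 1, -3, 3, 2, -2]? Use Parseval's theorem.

Parseval: Σ|x[n]|² = (1/N)Σ|X[k]|², so Σ|X[k]|² = N·Σ|x[n]|² = 8·38.0000

Σ|X[k]|² = N·Σ|x[n]|² = 8·38.0000 = 304.0000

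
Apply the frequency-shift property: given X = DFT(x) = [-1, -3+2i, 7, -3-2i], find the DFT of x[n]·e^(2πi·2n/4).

Modulation property: DFT(ω_4^(-2n)·x[n]) = X[(k-2) mod 4], so circularly shift X by 2 positions.

X[k-2] = [7, -3-2i, -1, -3+2i]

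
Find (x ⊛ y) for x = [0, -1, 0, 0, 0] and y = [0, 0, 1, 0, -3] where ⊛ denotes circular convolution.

(x ⊛ y)[n] = Σ(m=0 to 4) x[m] · y[(n-m) mod 5]

Computing each output sample:
(x ⊛ y)[0] = 3
(x ⊛ y)[1] = 0
(x ⊛ y)[2] = 0
(x ⊛ y)[3] = -1
(x ⊛ y)[4] = 0

x ⊛ y = [3, 0, 0, -1, 0]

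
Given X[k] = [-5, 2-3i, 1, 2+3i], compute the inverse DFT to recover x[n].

x[n] = (1/4) Σ(k=0 to 3) X[k] · e^(2πikn/4)

Computing each x[n]:
x[0] = 0
x[1] = 0
x[2] = -2
x[3] = -3

x = [0, 0, -2, -3]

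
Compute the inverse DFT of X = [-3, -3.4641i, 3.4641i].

x[n] = (1/3) Σ(k=0 to 2) X[k] · e^(2πikn/3)

Computing each x[n]:
x[0] = -1
x[1] = 1
x[2] = -3

x = [-1, 1, -3]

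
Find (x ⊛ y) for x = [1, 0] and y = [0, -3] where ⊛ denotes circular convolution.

(x ⊛ y)[n] = Σ(m=0 to 1) x[m] · y[(n-m) mod 2]

Computing each output sample:
(x ⊛ y)[0] = 0
(x ⊛ y)[1] = -3

x ⊛ y = [0, -3]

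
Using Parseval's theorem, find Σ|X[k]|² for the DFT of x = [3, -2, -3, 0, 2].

Parseval: Σ|x[n]|² = (1/N)Σ|X[k]|², so Σ|X[k]|² = N·Σ|x[n]|² = 5·26.0000

Σ|X[k]|² = N·Σ|x[n]|² = 5·26.0000 = 130.0000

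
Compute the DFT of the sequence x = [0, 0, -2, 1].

X[k] = Σ(n=0 to 3) x[n] · ω_4^(nk)
where ω_4 = e^(-2πi/4)

Computing each X[k]:
X[0] = -1
X[1] = 2+1i
X[2] = -3
X[3] = 2-1i

X = [-1, 2+1i, -3, 2-1i]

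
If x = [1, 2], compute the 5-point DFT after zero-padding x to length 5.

Original 2-point DFT: [3, -1]
Zero-padded 5-point DFT provides frequency interpolation.

DFT_5([x, 0, ...]) = [3, 1.6180-1.9021i, -0.6180-1.1756i, -0.6180+1.1756i, 1.6180+1.9021i]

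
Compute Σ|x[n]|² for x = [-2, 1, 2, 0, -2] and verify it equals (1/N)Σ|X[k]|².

Time domain:
Σ|x[n]|² = |-2|² + |1|² + |2|² + |0|² + |-2|² = 13.0000

Frequency domain:
(1/5)Σ|X[k]|² = (1/5)(|-1|² + |-3.9271-4.0287i|² + |-0.5729+0.1388i|² + |-0.5729-0.1388i|² + |-3.9271+4.0287i|²) = (1/5)·65.0000 = 13.0000

Both sides agree, confirming Parseval's theorem.

Σ|x[n]|² = (1/N)Σ|X[k]|² = 13.0000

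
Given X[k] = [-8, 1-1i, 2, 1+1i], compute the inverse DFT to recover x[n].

x[n] = (1/4) Σ(k=0 to 3) X[k] · e^(2πikn/4)

Computing each x[n]:
x[0] = -1
x[1] = -2
x[2] = -2
x[3] = -3

x = [-1, -2, -2, -3]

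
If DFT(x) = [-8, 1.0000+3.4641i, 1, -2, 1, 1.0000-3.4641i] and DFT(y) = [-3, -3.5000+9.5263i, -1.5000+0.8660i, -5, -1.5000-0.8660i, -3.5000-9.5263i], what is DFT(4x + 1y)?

By linearity: DFT(4x + 1y) = 4·DFT(x) + 1·DFT(y)
= 4·[-8, 1.0000+3.4641i, 1, -2, 1, 1.0000-3.4641i] + 1·[-3, -3.5000+9.5263i, -1.5000+0.8660i, -5, -1.5000-0.8660i, -3.5000-9.5263i]

Computing element-wise:
Z[0] = 4·(-8) + 1·(-3) = -35
Z[1] = 4·(1.0000+3.4641i) + 1·(-3.5000+9.5263i) = 0.5000+23.3827i
Z[2] = 4·(1) + 1·(-1.5000+0.8660i) = 2.5000+0.8660i
Z[3] = 4·(-2) + 1·(-5) = -13
Z[4] = 4·(1) + 1·(-1.5000-0.8660i) = 2.5000-0.8660i
Z[5] = 4·(1.0000-3.4641i) + 1·(-3.5000-9.5263i) = 0.5000-23.3827i

DFT(4x + 1y) = 4·X + 1·Y = [-35, 0.5000+23.3827i, 2.5000+0.8660i, -13, 2.5000-0.8660i, 0.5000-23.3827i]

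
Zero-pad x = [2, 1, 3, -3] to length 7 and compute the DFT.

Original 4-point DFT: [3, -1-4i, 7, -1+4i]
Zero-padded 7-point DFT provides frequency interpolation.

DFT_7([x, 0, ...]) = [3, 4.6588-2.4050i, -2.7959-2.0188i, 3.6371+4.8364i, 3.6371-4.8364i, -2.7959+2.0188i, 4.6588+2.4050i]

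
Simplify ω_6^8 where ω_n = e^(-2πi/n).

Since ω_6^6 = 1, powers reduce modulo 6.
8 mod 6 = 2
So ω_6^8 = ω_6^2 = e^(-2πi·2/6)

ω_6^8 = ω_6^2 = -0.5000-0.8660i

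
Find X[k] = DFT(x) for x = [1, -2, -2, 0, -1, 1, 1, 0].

X[k] = Σ(n=0 to 7) x[n] · ω_8^(nk)
where ω_8 = e^(-2πi/8)

Computing each X[k]:
X[0] = -2
X[1] = -0.1213+5.1213i
X[2] = 1+1i
X[3] = 4.1213-0.8787i
X[4] = 0
X[5] = 4.1213+0.8787i
X[6] = 1-1i
X[7] = -0.1213-5.1213i

X = [-2, -0.1213+5.1213i, 1+1i, 4.1213-0.8787i, 0, 4.1213+0.8787i, 1-1i, -0.1213-5.1213i]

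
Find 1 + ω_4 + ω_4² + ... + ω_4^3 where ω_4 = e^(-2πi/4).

Sum of all nth roots of unity equals 0 for n > 1 (geometric series with r ≠ 1).

0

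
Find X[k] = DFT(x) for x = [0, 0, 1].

X[k] = Σ(n=0 to 2) x[n] · ω_3^(nk)
where ω_3 = e^(-2πi/3)

Computing each X[k]:
X[0] = 1
X[1] = -0.5000+0.8660i
X[2] = -0.5000-0.8660i

X = [1, -0.5000+0.8660i, -0.5000-0.8660i]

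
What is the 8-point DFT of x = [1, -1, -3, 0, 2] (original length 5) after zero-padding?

Original 5-point DFT: [-1, 3.7361+4.6165i, -0.7361-1.0898i, -0.7361+1.0898i, 3.7361-4.6165i]
Zero-padded 8-point DFT provides frequency interpolation.

DFT_8([x, 0, ...]) = [-1, -1.7071+3.7071i, 6+1i, -0.2929-2.2929i, 1, -0.2929+2.2929i, 6-1i, -1.7071-3.7071i]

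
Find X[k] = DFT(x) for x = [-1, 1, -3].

X[k] = Σ(n=0 to 2) x[n] · ω_3^(nk)
where ω_3 = e^(-2πi/3)

Computing each X[k]:
X[0] = -3
X[1] = -3.4641i
X[2] = 3.4641i

X = [-3, -3.4641i, 3.4641i]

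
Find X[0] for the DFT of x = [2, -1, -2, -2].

X[0] = Σ(n=0 to 3) x[n] · ω_4^0 = Σ x[n]
= (2) + (-1) + (-2) + (-2)

X[0] = -3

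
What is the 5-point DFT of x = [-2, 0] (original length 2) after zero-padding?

Original 2-point DFT: [-2, -2]
Zero-padded 5-point DFT provides frequency interpolation.

DFT_5([x, 0, ...]) = [-2, -2, -2, -2, -2]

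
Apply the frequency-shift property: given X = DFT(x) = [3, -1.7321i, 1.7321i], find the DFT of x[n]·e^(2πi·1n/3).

Modulation property: DFT(ω_3^(-1n)·x[n]) = X[(k-1) mod 3], so circularly shift X by 1 positions.

X[k-1] = [1.7321i, 3, -1.7321i]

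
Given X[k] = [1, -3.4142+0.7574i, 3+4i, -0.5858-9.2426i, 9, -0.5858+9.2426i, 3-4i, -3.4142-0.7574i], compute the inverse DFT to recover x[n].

x[n] = (1/8) Σ(k=0 to 7) X[k] · e^(2πikn/8)

Computing each x[n]:
x[0] = 1
x[1] = -1
x[2] = -2
x[3] = 2
x[4] = 3
x[5] = -3
x[6] = 3
x[7] = -2

x = [1, -1, -2, 2, 3, -3, 3, -2]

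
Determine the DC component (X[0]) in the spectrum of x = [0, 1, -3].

X[0] = Σ(n=0 to 2) x[n] · ω_3^0 = Σ x[n]
= (0) + (1) + (-3)

X[0] = -2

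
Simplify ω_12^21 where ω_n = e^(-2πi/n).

Since ω_12^12 = 1, powers reduce modulo 12.
21 mod 12 = 9
So ω_12^21 = ω_12^9 = e^(-2πi·9/12)

ω_12^21 = ω_12^9 = 1i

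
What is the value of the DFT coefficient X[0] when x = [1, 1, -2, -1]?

X[0] = Σ(n=0 to 3) x[n] · ω_4^0 = Σ x[n]
= (1) + (1) + (-2) + (-1)

X[0] = -1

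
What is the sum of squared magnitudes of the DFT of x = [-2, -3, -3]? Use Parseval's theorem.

Parseval: Σ|x[n]|² = (1/N)Σ|X[k]|², so Σ|X[k]|² = N·Σ|x[n]|² = 3·22.0000

Σ|X[k]|² = N·Σ|x[n]|² = 3·22.0000 = 66.0000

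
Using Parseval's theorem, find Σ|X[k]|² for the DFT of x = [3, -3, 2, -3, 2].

Parseval: Σ|x[n]|² = (1/N)Σ|X[k]|², so Σ|X[k]|² = N·Σ|x[n]|² = 5·35.0000

Σ|X[k]|² = N·Σ|x[n]|² = 5·35.0000 = 175.0000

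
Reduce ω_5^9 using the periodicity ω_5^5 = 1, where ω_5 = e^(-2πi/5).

Since ω_5^5 = 1, powers reduce modulo 5.
9 mod 5 = 4
So ω_5^9 = ω_5^4 = e^(-2πi·4/5)

ω_5^9 = ω_5^4 = 0.3090+0.9511i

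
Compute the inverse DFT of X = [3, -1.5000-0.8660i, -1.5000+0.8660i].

x[n] = (1/3) Σ(k=0 to 2) X[k] · e^(2πikn/3)

Computing each x[n]:
x[0] = 0
x[1] = 2
x[2] = 1

x = [0, 2, 1]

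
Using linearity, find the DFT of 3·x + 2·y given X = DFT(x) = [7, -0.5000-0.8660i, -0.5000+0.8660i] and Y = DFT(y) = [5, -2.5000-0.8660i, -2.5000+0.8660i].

By linearity: DFT(3x + 2y) = 3·DFT(x) + 2·DFT(y)
= 3·[7, -0.5000-0.8660i, -0.5000+0.8660i] + 2·[5, -2.5000-0.8660i, -2.5000+0.8660i]

Computing element-wise:
Z[0] = 3·(7) + 2·(5) = 31
Z[1] = 3·(-0.5000-0.8660i) + 2·(-2.5000-0.8660i) = -6.5000-4.3300i
Z[2] = 3·(-0.5000+0.8660i) + 2·(-2.5000+0.8660i) = -6.5000+4.3300i

DFT(3x + 2y) = 3·X + 2·Y = [31, -6.5000-4.3300i, -6.5000+4.3300i]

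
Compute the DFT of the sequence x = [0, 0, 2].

X[k] = Σ(n=0 to 2) x[n] · ω_3^(nk)
where ω_3 = e^(-2πi/3)

Computing each X[k]:
X[0] = 2
X[1] = -1.0000+1.7321i
X[2] = -1.0000-1.7321i

X = [2, -1.0000+1.7321i, -1.0000-1.7321i]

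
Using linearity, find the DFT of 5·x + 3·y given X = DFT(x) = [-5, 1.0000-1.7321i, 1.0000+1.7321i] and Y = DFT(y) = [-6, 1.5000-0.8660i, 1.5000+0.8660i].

By linearity: DFT(5x + 3y) = 5·DFT(x) + 3·DFT(y)
= 5·[-5, 1.0000-1.7321i, 1.0000+1.7321i] + 3·[-6, 1.5000-0.8660i, 1.5000+0.8660i]

Computing element-wise:
Z[0] = 5·(-5) + 3·(-6) = -43
Z[1] = 5·(1.0000-1.7321i) + 3·(1.5000-0.8660i) = 9.5000-11.2585i
Z[2] = 5·(1.0000+1.7321i) + 3·(1.5000+0.8660i) = 9.5000+11.2585i

DFT(5x + 3y) = 5·X + 3·Y = [-43, 9.5000-11.2585i, 9.5000+11.2585i]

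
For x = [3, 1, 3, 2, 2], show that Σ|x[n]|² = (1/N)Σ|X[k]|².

Time domain:
Σ|x[n]|² = |3|² + |1|² + |3|² + |2|² + |2|² = 27.0000

Frequency domain:
(1/5)Σ|X[k]|² = (1/5)(|11|² + |-0.1180+0.3633i|² + |2.1180+1.5388i|² + |2.1180-1.5388i|² + |-0.1180-0.3633i|²) = (1/5)·135.0000 = 27.0000

Both sides agree, confirming Parseval's theorem.

Σ|x[n]|² = (1/N)Σ|X[k]|² = 27.0000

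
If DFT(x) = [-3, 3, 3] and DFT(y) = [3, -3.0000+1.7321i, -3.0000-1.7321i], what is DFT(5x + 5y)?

By linearity: DFT(5x + 5y) = 5·DFT(x) + 5·DFT(y)
= 5·[-3, 3, 3] + 5·[3, -3.0000+1.7321i, -3.0000-1.7321i]

Computing element-wise:
Z[0] = 5·(-3) + 5·(3) = 0
Z[1] = 5·(3) + 5·(-3.0000+1.7321i) = 8.6605i
Z[2] = 5·(3) + 5·(-3.0000-1.7321i) = -8.6605i

DFT(5x + 5y) = 5·X + 5·Y = [0, 8.6605i, -8.6605i]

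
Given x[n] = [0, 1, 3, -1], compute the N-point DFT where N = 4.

X[k] = Σ(n=0 to 3) x[n] · ω_4^(nk)
where ω_4 = e^(-2πi/4)

Computing each X[k]:
X[0] = 3
X[1] = -3-2i
X[2] = 3
X[3] = -3+2i

X = [3, -3-2i, 3, -3+2i]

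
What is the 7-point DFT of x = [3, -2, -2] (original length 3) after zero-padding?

Original 3-point DFT: [-1, 5, 5]
Zero-padded 7-point DFT provides frequency interpolation.

DFT_7([x, 0, ...]) = [-1, 2.1981+3.5135i, 5.2470+1.0821i, 3.5550-0.6959i, 3.5550+0.6959i, 5.2470-1.0821i, 2.1981-3.5135i]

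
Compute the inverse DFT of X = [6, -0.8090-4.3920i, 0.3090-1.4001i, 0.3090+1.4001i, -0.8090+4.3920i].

x[n] = (1/5) Σ(k=0 to 4) X[k] · e^(2πikn/5)

Computing each x[n]:
x[0] = 1
x[1] = 3
x[2] = 2
x[3] = 1
x[4] = -1

x = [1, 3, 2, 1, -1]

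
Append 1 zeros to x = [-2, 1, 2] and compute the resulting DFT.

Original 3-point DFT: [1, -3.5000+0.8660i, -3.5000-0.8660i]
Zero-padded 4-point DFT provides frequency interpolation.

DFT_4([x, 0, ...]) = [1, -4-1i, -1, -4+1i]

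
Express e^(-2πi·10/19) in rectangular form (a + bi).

ω_19^10 = e^(-2πi·10/19)
= cos(-2π·10/19) + i·sin(-2π·10/19)
= cos(-20π/19) + i·sin(-20π/19)

ω_19^10 = cos(-20π/19) + i·sin(-20π/19) = -0.9864+0.1646i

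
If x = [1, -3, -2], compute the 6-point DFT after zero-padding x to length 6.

Original 3-point DFT: [-4, 3.5000+0.8660i, 3.5000-0.8660i]
Zero-padded 6-point DFT provides frequency interpolation.

DFT_6([x, 0, ...]) = [-4, 0.5000+4.3301i, 3.5000+0.8660i, 2, 3.5000-0.8660i, 0.5000-4.3301i]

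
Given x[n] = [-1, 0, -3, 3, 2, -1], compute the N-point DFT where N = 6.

X[k] = Σ(n=0 to 5) x[n] · ω_6^(nk)
where ω_6 = e^(-2πi/6)

Computing each X[k]:
X[0] = 0
X[1] = -4.0000+3.4641i
X[2] = 3.0000-5.1962i
X[3] = -4
X[4] = 3.0000+5.1962i
X[5] = -4.0000-3.4641i

X = [0, -4.0000+3.4641i, 3.0000-5.1962i, -4, 3.0000+5.1962i, -4.0000-3.4641i]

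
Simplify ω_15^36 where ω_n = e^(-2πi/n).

Since ω_15^15 = 1, powers reduce modulo 15.
36 mod 15 = 6
So ω_15^36 = ω_15^6 = e^(-2πi·6/15)

ω_15^36 = ω_15^6 = -0.8090-0.5878i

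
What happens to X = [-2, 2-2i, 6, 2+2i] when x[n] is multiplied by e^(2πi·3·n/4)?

Modulation property: DFT(ω_4^(-3n)·x[n]) = X[(k-3) mod 4], so circularly shift X by 3 positions.

X[k-3] = [2-2i, 6, 2+2i, -2]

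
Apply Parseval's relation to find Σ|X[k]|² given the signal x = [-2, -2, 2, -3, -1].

Parseval: Σ|x[n]|² = (1/N)Σ|X[k]|², so Σ|X[k]|² = N·Σ|x[n]|² = 5·22.0000

Σ|X[k]|² = N·Σ|x[n]|² = 5·22.0000 = 110.0000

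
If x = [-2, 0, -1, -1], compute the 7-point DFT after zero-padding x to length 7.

Original 4-point DFT: [-4, -1-1i, -2, -1+1i]
Zero-padded 7-point DFT provides frequency interpolation.

DFT_7([x, 0, ...]) = [-4, -0.8765+1.4088i, -1.7225-1.2157i, -2.4010+0.1931i, -2.4010-0.1931i, -1.7225+1.2157i, -0.8765-1.4088i]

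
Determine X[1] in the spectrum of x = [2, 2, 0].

X[1] = Σ(n=0 to 2) x[n] · ω_3^(1n) where ω_3 = e^(-2πi/3)
= (2)·ω_3^0 + (2)·ω_3^1 + (0)·ω_3^2

X[1] = 1.0000-1.7321i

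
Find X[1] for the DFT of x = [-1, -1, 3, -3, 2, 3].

X[1] = Σ(n=0 to 5) x[n] · ω_6^(1n) where ω_6 = e^(-2πi/6)
= (-1)·ω_6^0 + (-1)·ω_6^1 + (3)·ω_6^2 + (-3)·ω_6^3 + (2)·ω_6^4 + (3)·ω_6^5

X[1] = 0.5000+2.5981i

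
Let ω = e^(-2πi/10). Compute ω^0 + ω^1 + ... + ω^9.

Sum of all nth roots of unity equals 0 for n > 1 (geometric series with r ≠ 1).

0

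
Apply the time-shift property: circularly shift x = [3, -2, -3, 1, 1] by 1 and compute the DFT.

Time shift by 1: X_shifted[k] = ω_5^(1k) · X[k]
Shifted x = [1, 3, -2, -3, 1]

DFT(x[n-1]) = [0, 6.2812-2.4899i, -3.7812-0.2245i, -3.7812+0.2245i, 6.2812+2.4899i]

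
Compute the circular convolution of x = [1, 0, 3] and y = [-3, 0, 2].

(x ⊛ y)[n] = Σ(m=0 to 2) x[m] · y[(n-m) mod 3]

Computing each output sample:
(x ⊛ y)[0] = -3
(x ⊛ y)[1] = 6
(x ⊛ y)[2] = -7

x ⊛ y = [-3, 6, -7]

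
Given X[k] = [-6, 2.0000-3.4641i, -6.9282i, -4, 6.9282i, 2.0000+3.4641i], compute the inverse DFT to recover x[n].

x[n] = (1/6) Σ(k=0 to 5) X[k] · e^(2πikn/6)

Computing each x[n]:
x[0] = -1
x[1] = 3
x[2] = -3
x[3] = -1
x[4] = -1
x[5] = -3

x = [-1, 3, -3, -1, -1, -3]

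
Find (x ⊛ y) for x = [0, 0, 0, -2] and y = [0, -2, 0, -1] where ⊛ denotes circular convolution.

(x ⊛ y)[n] = Σ(m=0 to 3) x[m] · y[(n-m) mod 4]

Computing each output sample:
(x ⊛ y)[0] = 4
(x ⊛ y)[1] = 0
(x ⊛ y)[2] = 2
(x ⊛ y)[3] = 0

x ⊛ y = [4, 0, 2, 0]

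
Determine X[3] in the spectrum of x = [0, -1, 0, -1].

X[3] = Σ(n=0 to 3) x[n] · ω_4^(3n) where ω_4 = e^(-2πi/4)
= (0)·ω_4^0 + (-1)·ω_4^3 + (0)·ω_4^6 + (-1)·ω_4^9

X[3] = 0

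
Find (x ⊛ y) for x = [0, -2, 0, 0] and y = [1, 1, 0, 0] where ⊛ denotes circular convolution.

(x ⊛ y)[n] = Σ(m=0 to 3) x[m] · y[(n-m) mod 4]

Computing each output sample:
(x ⊛ y)[0] = 0
(x ⊛ y)[1] = -2
(x ⊛ y)[2] = -2
(x ⊛ y)[3] = 0

x ⊛ y = [0, -2, -2, 0]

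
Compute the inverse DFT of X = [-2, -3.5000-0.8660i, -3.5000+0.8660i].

x[n] = (1/3) Σ(k=0 to 2) X[k] · e^(2πikn/3)

Computing each x[n]:
x[0] = -3
x[1] = 1
x[2] = 0

x = [-3, 1, 0]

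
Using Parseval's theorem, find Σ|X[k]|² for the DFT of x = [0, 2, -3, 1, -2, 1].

Parseval: Σ|x[n]|² = (1/N)Σ|X[k]|², so Σ|X[k]|² = N·Σ|x[n]|² = 6·19.0000

Σ|X[k]|² = N·Σ|x[n]|² = 6·19.0000 = 114.0000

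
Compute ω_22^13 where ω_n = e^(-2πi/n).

ω_22^13 = e^(-2πi·13/22)
= cos(-2π·13/22) + i·sin(-2π·13/22)
= cos(-26π/22) + i·sin(-26π/22)

ω_22^13 = cos(-26π/22) + i·sin(-26π/22) = -0.8413+0.5406i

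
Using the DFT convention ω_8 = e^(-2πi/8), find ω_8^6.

ω_8^6 = e^(-2πi·6/8)
= cos(-2π·6/8) + i·sin(-2π·6/8)
= cos(-12π/8) + i·sin(-12π/8)

ω_8^6 = cos(-12π/8) + i·sin(-12π/8) = 1i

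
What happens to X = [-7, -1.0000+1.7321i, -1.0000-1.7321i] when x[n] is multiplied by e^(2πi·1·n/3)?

Modulation property: DFT(ω_3^(-1n)·x[n]) = X[(k-1) mod 3], so circularly shift X by 1 positions.

X[k-1] = [-1.0000-1.7321i, -7, -1.0000+1.7321i]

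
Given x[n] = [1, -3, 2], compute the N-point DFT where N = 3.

X[k] = Σ(n=0 to 2) x[n] · ω_3^(nk)
where ω_3 = e^(-2πi/3)

Computing each X[k]:
X[0] = 0
X[1] = 1.5000+4.3301i
X[2] = 1.5000-4.3301i

X = [0, 1.5000+4.3301i, 1.5000-4.3301i]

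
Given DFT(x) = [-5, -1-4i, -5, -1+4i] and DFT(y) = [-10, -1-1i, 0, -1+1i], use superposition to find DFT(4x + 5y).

By linearity: DFT(4x + 5y) = 4·DFT(x) + 5·DFT(y)
= 4·[-5, -1-4i, -5, -1+4i] + 5·[-10, -1-1i, 0, -1+1i]

Computing element-wise:
Z[0] = 4·(-5) + 5·(-10) = -70
Z[1] = 4·(-1-4i) + 5·(-1-1i) = -9-21i
Z[2] = 4·(-5) + 5·(0) = -20
Z[3] = 4·(-1+4i) + 5·(-1+1i) = -9+21i

DFT(4x + 5y) = 4·X + 5·Y = [-70, -9-21i, -20, -9+21i]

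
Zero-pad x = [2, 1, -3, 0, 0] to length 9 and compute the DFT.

Original 5-point DFT: [0, 4.7361+0.8123i, 0.2639-3.4410i, 0.2639+3.4410i, 4.7361-0.8123i]
Zero-padded 9-point DFT provides frequency interpolation.

DFT_9([x, 0, ...]) = [0, 2.2451+2.3116i, 4.9927+0.0413i, 3.0000-3.4641i, -1.2378-2.2704i, -1.2378+2.2704i, 3.0000+3.4641i, 4.9927-0.0413i, 2.2451-2.3116i]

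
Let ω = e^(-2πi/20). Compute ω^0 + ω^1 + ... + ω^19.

Sum of all nth roots of unity equals 0 for n > 1 (geometric series with r ≠ 1).

0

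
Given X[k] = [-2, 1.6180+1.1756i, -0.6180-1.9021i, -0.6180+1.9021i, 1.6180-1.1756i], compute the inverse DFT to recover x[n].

x[n] = (1/5) Σ(k=0 to 4) X[k] · e^(2πikn/5)

Computing each x[n]:
x[0] = 0
x[1] = 0
x[2] = -2
x[3] = 0
x[4] = 0

x = [0, 0, -2, 0, 0]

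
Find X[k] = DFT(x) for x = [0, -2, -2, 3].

X[k] = Σ(n=0 to 3) x[n] · ω_4^(nk)
where ω_4 = e^(-2πi/4)

Computing each X[k]:
X[0] = -1
X[1] = 2+5i
X[2] = -3
X[3] = 2-5i

X = [-1, 2+5i, -3, 2-5i]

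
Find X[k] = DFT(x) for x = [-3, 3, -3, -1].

X[k] = Σ(n=0 to 3) x[n] · ω_4^(nk)
where ω_4 = e^(-2πi/4)

Computing each X[k]:
X[0] = -4
X[1] = -4i
X[2] = -8
X[3] = 4i

X = [-4, -4i, -8, 4i]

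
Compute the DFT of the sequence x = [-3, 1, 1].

X[k] = Σ(n=0 to 2) x[n] · ω_3^(nk)
where ω_3 = e^(-2πi/3)

Computing each X[k]:
X[0] = -1
X[1] = -4
X[2] = -4

X = [-1, -4, -4]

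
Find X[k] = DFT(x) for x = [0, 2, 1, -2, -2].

X[k] = Σ(n=0 to 4) x[n] · ω_5^(nk)
where ω_5 = e^(-2πi/5)

Computing each X[k]:
X[0] = -1
X[1] = 0.8090-5.5676i
X[2] = -0.3090+0.5020i
X[3] = -0.3090-0.5020i
X[4] = 0.8090+5.5676i

X = [-1, 0.8090-5.5676i, -0.3090+0.5020i, -0.3090-0.5020i, 0.8090+5.5676i]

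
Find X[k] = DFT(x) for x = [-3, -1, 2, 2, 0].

X[k] = Σ(n=0 to 4) x[n] · ω_5^(nk)
where ω_5 = e^(-2πi/5)

Computing each X[k]:
X[0] = 0
X[1] = -6.5451+0.9511i
X[2] = -0.9549+0.5878i
X[3] = -0.9549-0.5878i
X[4] = -6.5451-0.9511i

X = [0, -6.5451+0.9511i, -0.9549+0.5878i, -0.9549-0.5878i, -6.5451-0.9511i]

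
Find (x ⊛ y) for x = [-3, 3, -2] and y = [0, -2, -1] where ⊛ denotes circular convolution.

(x ⊛ y)[n] = Σ(m=0 to 2) x[m] · y[(n-m) mod 3]

Computing each output sample:
(x ⊛ y)[0] = 1
(x ⊛ y)[1] = 8
(x ⊛ y)[2] = -3

x ⊛ y = [1, 8, -3]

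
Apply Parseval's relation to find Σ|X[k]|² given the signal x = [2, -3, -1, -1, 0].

Parseval: Σ|x[n]|² = (1/N)Σ|X[k]|², so Σ|X[k]|² = N·Σ|x[n]|² = 5·15.0000

Σ|X[k]|² = N·Σ|x[n]|² = 5·15.0000 = 75.0000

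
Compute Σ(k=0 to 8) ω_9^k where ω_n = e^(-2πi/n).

Sum of all nth roots of unity equals 0 for n > 1 (geometric series with r ≠ 1).

0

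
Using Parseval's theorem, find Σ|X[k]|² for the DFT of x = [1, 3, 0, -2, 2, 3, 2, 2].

Parseval: Σ|x[n]|² = (1/N)Σ|X[k]|², so Σ|X[k]|² = N·Σ|x[n]|² = 8·35.0000

Σ|X[k]|² = N·Σ|x[n]|² = 8·35.0000 = 280.0000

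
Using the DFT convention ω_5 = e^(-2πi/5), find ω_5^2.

ω_5^2 = e^(-2πi·2/5)
= cos(-2π·2/5) + i·sin(-2π·2/5)
= cos(-4π/5) + i·sin(-4π/5)

ω_5^2 = cos(-4π/5) + i·sin(-4π/5) = -0.8090-0.5878i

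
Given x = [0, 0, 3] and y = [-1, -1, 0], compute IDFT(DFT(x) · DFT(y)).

(x ⊛ y)[n] = Σ(m=0 to 2) x[m] · y[(n-m) mod 3]

Computing each output sample:
(x ⊛ y)[0] = -3
(x ⊛ y)[1] = 0
(x ⊛ y)[2] = -3

x ⊛ y = [-3, 0, -3]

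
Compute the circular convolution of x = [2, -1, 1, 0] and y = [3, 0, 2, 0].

(x ⊛ y)[n] = Σ(m=0 to 3) x[m] · y[(n-m) mod 4]

Computing each output sample:
(x ⊛ y)[0] = 8
(x ⊛ y)[1] = -3
(x ⊛ y)[2] = 7
(x ⊛ y)[3] = -2

x ⊛ y = [8, -3, 7, -2]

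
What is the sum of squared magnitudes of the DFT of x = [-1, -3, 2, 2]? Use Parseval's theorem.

Parseval: Σ|x[n]|² = (1/N)Σ|X[k]|², so Σ|X[k]|² = N·Σ|x[n]|² = 4·18.0000

Σ|X[k]|² = N·Σ|x[n]|² = 4·18.0000 = 72.0000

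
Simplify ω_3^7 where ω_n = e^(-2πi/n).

Since ω_3^3 = 1, powers reduce modulo 3.
7 mod 3 = 1
So ω_3^7 = ω_3^1 = e^(-2πi·1/3)

ω_3^7 = ω_3^1 = -0.5000-0.8660i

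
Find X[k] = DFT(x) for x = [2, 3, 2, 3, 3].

X[k] = Σ(n=0 to 4) x[n] · ω_5^(nk)
where ω_5 = e^(-2πi/5)

Computing each X[k]:
X[0] = 13
X[1] = -0.1910+0.5878i
X[2] = -1.3090-0.9511i
X[3] = -1.3090+0.9511i
X[4] = -0.1910-0.5878i

X = [13, -0.1910+0.5878i, -1.3090-0.9511i, -1.3090+0.9511i, -0.1910-0.5878i]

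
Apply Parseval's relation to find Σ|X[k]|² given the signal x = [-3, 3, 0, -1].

Parseval: Σ|x[n]|² = (1/N)Σ|X[k]|², so Σ|X[k]|² = N·Σ|x[n]|² = 4·19.0000

Σ|X[k]|² = N·Σ|x[n]|² = 4·19.0000 = 76.0000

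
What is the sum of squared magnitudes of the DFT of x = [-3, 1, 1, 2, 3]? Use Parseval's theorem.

Parseval: Σ|x[n]|² = (1/N)Σ|X[k]|², so Σ|X[k]|² = N·Σ|x[n]|² = 5·24.0000

Σ|X[k]|² = N·Σ|x[n]|² = 5·24.0000 = 120.0000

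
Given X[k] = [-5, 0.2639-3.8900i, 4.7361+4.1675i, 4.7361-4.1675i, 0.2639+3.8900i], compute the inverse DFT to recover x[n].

x[n] = (1/5) Σ(k=0 to 4) X[k] · e^(2πikn/5)

Computing each x[n]:
x[0] = 1
x[1] = -2
x[2] = 2
x[3] = -3
x[4] = -3

x = [1, -2, 2, -3, -3]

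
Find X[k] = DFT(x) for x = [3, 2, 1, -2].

X[k] = Σ(n=0 to 3) x[n] · ω_4^(nk)
where ω_4 = e^(-2πi/4)

Computing each X[k]:
X[0] = 4
X[1] = 2-4i
X[2] = 4
X[3] = 2+4i

X = [4, 2-4i, 4, 2+4i]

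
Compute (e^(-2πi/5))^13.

Since ω_5^5 = 1, powers reduce modulo 5.
13 mod 5 = 3
So ω_5^13 = ω_5^3 = e^(-2πi·3/5)

ω_5^13 = ω_5^3 = -0.8090+0.5878i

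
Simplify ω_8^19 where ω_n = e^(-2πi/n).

Since ω_8^8 = 1, powers reduce modulo 8.
19 mod 8 = 3
So ω_8^19 = ω_8^3 = e^(-2πi·3/8)

ω_8^19 = ω_8^3 = -0.7071-0.7071i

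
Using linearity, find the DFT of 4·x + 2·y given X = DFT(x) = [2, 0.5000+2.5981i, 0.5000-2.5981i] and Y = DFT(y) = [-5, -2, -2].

By linearity: DFT(4x + 2y) = 4·DFT(x) + 2·DFT(y)
= 4·[2, 0.5000+2.5981i, 0.5000-2.5981i] + 2·[-5, -2, -2]

Computing element-wise:
Z[0] = 4·(2) + 2·(-5) = -2
Z[1] = 4·(0.5000+2.5981i) + 2·(-2) = -2.0000+10.3924i
Z[2] = 4·(0.5000-2.5981i) + 2·(-2) = -2.0000-10.3924i

DFT(4x + 2y) = 4·X + 2·Y = [-2, -2.0000+10.3924i, -2.0000-10.3924i]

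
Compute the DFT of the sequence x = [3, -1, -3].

X[k] = Σ(n=0 to 2) x[n] · ω_3^(nk)
where ω_3 = e^(-2πi/3)

Computing each X[k]:
X[0] = -1
X[1] = 5.0000-1.7321i
X[2] = 5.0000+1.7321i

X = [-1, 5.0000-1.7321i, 5.0000+1.7321i]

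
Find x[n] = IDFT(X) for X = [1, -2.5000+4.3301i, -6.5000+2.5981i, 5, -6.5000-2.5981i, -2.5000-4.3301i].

x[n] = (1/6) Σ(k=0 to 5) X[k] · e^(2πikn/6)

Computing each x[n]:
x[0] = -2
x[1] = -2
x[2] = 2
x[3] = -2
x[4] = 3
x[5] = 2

x = [-2, -2, 2, -2, 3, 2]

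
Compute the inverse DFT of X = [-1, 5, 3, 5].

x[n] = (1/4) Σ(k=0 to 3) X[k] · e^(2πikn/4)

Computing each x[n]:
x[0] = 3
x[1] = -1
x[2] = -2
x[3] = -1

x = [3, -1, -2, -1]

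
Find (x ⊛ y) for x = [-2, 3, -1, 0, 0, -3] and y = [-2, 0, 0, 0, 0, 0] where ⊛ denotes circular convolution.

(x ⊛ y)[n] = Σ(m=0 to 5) x[m] · y[(n-m) mod 6]

Computing each output sample:
(x ⊛ y)[0] = 4
(x ⊛ y)[1] = -6
(x ⊛ y)[2] = 2
(x ⊛ y)[3] = 0
(x ⊛ y)[4] = 0
(x ⊛ y)[5] = 6

x ⊛ y = [4, -6, 2, 0, 0, 6]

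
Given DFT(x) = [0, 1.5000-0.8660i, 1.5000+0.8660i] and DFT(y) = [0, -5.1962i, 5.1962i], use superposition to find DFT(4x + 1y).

By linearity: DFT(4x + 1y) = 4·DFT(x) + 1·DFT(y)
= 4·[0, 1.5000-0.8660i, 1.5000+0.8660i] + 1·[0, -5.1962i, 5.1962i]

Computing element-wise:
Z[0] = 4·(0) + 1·(0) = 0
Z[1] = 4·(1.5000-0.8660i) + 1·(-5.1962i) = 6.0000-8.6602i
Z[2] = 4·(1.5000+0.8660i) + 1·(5.1962i) = 6.0000+8.6602i

DFT(4x + 1y) = 4·X + 1·Y = [0, 6.0000-8.6602i, 6.0000+8.6602i]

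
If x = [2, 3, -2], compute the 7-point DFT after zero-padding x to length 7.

Original 3-point DFT: [3, 1.5000-4.3301i, 1.5000+4.3301i]
Zero-padded 7-point DFT provides frequency interpolation.

DFT_7([x, 0, ...]) = [3, 4.3155-0.3956i, 3.1344-3.7926i, -1.9499-2.8653i, -1.9499+2.8653i, 3.1344+3.7926i, 4.3155+0.3956i]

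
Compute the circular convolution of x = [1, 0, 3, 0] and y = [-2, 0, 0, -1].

(x ⊛ y)[n] = Σ(m=0 to 3) x[m] · y[(n-m) mod 4]

Computing each output sample:
(x ⊛ y)[0] = -2
(x ⊛ y)[1] = -3
(x ⊛ y)[2] = -6
(x ⊛ y)[3] = -1

x ⊛ y = [-2, -3, -6, -1]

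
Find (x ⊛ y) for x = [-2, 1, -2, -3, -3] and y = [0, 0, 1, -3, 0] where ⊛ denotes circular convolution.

(x ⊛ y)[n] = Σ(m=0 to 4) x[m] · y[(n-m) mod 5]

Computing each output sample:
(x ⊛ y)[0] = 3
(x ⊛ y)[1] = 6
(x ⊛ y)[2] = 7
(x ⊛ y)[3] = 7
(x ⊛ y)[4] = -5

x ⊛ y = [3, 6, 7, 7, -5]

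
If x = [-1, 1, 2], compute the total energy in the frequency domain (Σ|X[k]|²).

Parseval: Σ|x[n]|² = (1/N)Σ|X[k]|², so Σ|X[k]|² = N·Σ|x[n]|² = 3·6.0000

Σ|X[k]|² = N·Σ|x[n]|² = 3·6.0000 = 18.0000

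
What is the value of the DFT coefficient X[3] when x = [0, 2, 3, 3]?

X[3] = Σ(n=0 to 3) x[n] · ω_4^(3n) where ω_4 = e^(-2πi/4)
= (0)·ω_4^0 + (2)·ω_4^3 + (3)·ω_4^6 + (3)·ω_4^9

X[3] = -3-1i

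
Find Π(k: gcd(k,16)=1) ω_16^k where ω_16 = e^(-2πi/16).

The primitive 16th roots of unity are ω_16^k for k coprime to 16: k ∈ {1, 3, 5, 7, 9, 11, 13, 15}
Their product equals the constant term of the cyclotomic polynomial Φ_16(x) up to sign.
For n ≥ 3, the product of all primitive nth roots of unity is 1. (For n=1 it is 1; for n=2 it is -1.)

1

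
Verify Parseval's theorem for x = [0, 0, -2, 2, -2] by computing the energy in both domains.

Time domain:
Σ|x[n]|² = |0|² + |0|² + |-2|² + |2|² + |-2|² = 12.0000

Frequency domain:
(1/5)Σ|X[k]|² = (1/5)(|-2|² + |-0.6180+0.4490i|² + |1.6180-4.9798i|² + |1.6180+4.9798i|² + |-0.6180-0.4490i|²) = (1/5)·60.0000 = 12.0000

Both sides agree, confirming Parseval's theorem.

Σ|x[n]|² = (1/N)Σ|X[k]|² = 12.0000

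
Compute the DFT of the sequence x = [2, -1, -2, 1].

X[k] = Σ(n=0 to 3) x[n] · ω_4^(nk)
where ω_4 = e^(-2πi/4)

Computing each X[k]:
X[0] = 0
X[1] = 4+2i
X[2] = 0
X[3] = 4-2i

X = [0, 4+2i, 0, 4-2i]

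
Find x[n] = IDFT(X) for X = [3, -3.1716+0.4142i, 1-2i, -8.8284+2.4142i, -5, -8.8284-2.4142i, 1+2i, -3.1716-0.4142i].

x[n] = (1/8) Σ(k=0 to 7) X[k] · e^(2πikn/8)

Computing each x[n]:
x[0] = -3
x[1] = 2
x[2] = 0
x[3] = -1
x[4] = 3
x[5] = 1
x[6] = -1
x[7] = 2

x = [-3, 2, 0, -1, 3, 1, -1, 2]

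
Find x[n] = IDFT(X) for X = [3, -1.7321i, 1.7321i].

x[n] = (1/3) Σ(k=0 to 2) X[k] · e^(2πikn/3)

Computing each x[n]:
x[0] = 1
x[1] = 2
x[2] = 0

x = [1, 2, 0]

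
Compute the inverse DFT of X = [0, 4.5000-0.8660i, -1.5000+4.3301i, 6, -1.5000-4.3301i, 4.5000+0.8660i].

x[n] = (1/6) Σ(k=0 to 5) X[k] · e^(2πikn/6)

Computing each x[n]:
x[0] = 2
x[1] = -1
x[2] = 2
x[3] = -3
x[4] = -1
x[5] = 1

x = [2, -1, 2, -3, -1, 1]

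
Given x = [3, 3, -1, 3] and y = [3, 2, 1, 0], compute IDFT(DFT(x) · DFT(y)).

(x ⊛ y)[n] = Σ(m=0 to 3) x[m] · y[(n-m) mod 4]

Computing each output sample:
(x ⊛ y)[0] = 14
(x ⊛ y)[1] = 18
(x ⊛ y)[2] = 6
(x ⊛ y)[3] = 10

x ⊛ y = [14, 18, 6, 10]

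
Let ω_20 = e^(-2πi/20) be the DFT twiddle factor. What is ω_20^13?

ω_20^13 = e^(-2πi·13/20)
= cos(-2π·13/20) + i·sin(-2π·13/20)
= cos(-26π/20) + i·sin(-26π/20)

ω_20^13 = cos(-26π/20) + i·sin(-26π/20) = -0.5878+0.8090i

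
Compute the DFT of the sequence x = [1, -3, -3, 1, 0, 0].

X[k] = Σ(n=0 to 5) x[n] · ω_6^(nk)
where ω_6 = e^(-2πi/6)

Computing each X[k]:
X[0] = -4
X[1] = 5.1962i
X[2] = 5
X[3] = 0
X[4] = 5
X[5] = -5.1962i

X = [-4, 5.1962i, 5, 0, 5, -5.1962i]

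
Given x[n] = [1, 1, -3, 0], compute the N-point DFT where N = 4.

X[k] = Σ(n=0 to 3) x[n] · ω_4^(nk)
where ω_4 = e^(-2πi/4)

Computing each X[k]:
X[0] = -1
X[1] = 4-1i
X[2] = -3
X[3] = 4+1i

X = [-1, 4-1i, -3, 4+1i]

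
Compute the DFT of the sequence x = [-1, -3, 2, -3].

X[k] = Σ(n=0 to 3) x[n] · ω_4^(nk)
where ω_4 = e^(-2πi/4)

Computing each X[k]:
X[0] = -5
X[1] = -3
X[2] = 7
X[3] = -3

X = [-5, -3, 7, -3]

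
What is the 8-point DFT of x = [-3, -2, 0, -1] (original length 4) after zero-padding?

Original 4-point DFT: [-6, -3+1i, 0, -3-1i]
Zero-padded 8-point DFT provides frequency interpolation.

DFT_8([x, 0, ...]) = [-6, -3.7071+2.1213i, -3+1i, -2.2929+2.1213i, 0, -2.2929-2.1213i, -3-1i, -3.7071-2.1213i]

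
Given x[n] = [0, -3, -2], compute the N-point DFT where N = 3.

X[k] = Σ(n=0 to 2) x[n] · ω_3^(nk)
where ω_3 = e^(-2πi/3)

Computing each X[k]:
X[0] = -5
X[1] = 2.5000+0.8660i
X[2] = 2.5000-0.8660i

X = [-5, 2.5000+0.8660i, 2.5000-0.8660i]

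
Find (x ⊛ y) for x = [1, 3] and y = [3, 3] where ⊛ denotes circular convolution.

(x ⊛ y)[n] = Σ(m=0 to 1) x[m] · y[(n-m) mod 2]

Computing each output sample:
(x ⊛ y)[0] = 12
(x ⊛ y)[1] = 12

x ⊛ y = [12, 12]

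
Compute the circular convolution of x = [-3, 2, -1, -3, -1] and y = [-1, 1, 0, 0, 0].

(x ⊛ y)[n] = Σ(m=0 to 4) x[m] · y[(n-m) mod 5]

Computing each output sample:
(x ⊛ y)[0] = 2
(x ⊛ y)[1] = -5
(x ⊛ y)[2] = 3
(x ⊛ y)[3] = 2
(x ⊛ y)[4] = -2

x ⊛ y = [2, -5, 3, 2, -2]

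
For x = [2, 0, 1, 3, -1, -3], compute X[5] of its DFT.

X[5] = Σ(n=0 to 5) x[n] · ω_6^(5n) where ω_6 = e^(-2πi/6)
= (2)·ω_6^0 + (0)·ω_6^5 + (1)·ω_6^10 + (3)·ω_6^15 + (-1)·ω_6^20 + (-3)·ω_6^25

X[5] = -2.5000+4.3301i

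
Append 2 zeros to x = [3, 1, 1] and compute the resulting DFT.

Original 3-point DFT: [5, 2, 2]
Zero-padded 5-point DFT provides frequency interpolation.

DFT_5([x, 0, ...]) = [5, 2.5000-1.5388i, 2.5000+0.3633i, 2.5000-0.3633i, 2.5000+1.5388i]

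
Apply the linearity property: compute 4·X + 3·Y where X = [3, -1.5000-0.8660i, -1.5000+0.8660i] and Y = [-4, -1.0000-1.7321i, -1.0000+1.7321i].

By linearity: DFT(4x + 3y) = 4·DFT(x) + 3·DFT(y)
= 4·[3, -1.5000-0.8660i, -1.5000+0.8660i] + 3·[-4, -1.0000-1.7321i, -1.0000+1.7321i]

Computing element-wise:
Z[0] = 4·(3) + 3·(-4) = 0
Z[1] = 4·(-1.5000-0.8660i) + 3·(-1.0000-1.7321i) = -9.0000-8.6603i
Z[2] = 4·(-1.5000+0.8660i) + 3·(-1.0000+1.7321i) = -9.0000+8.6603i

DFT(4x + 3y) = 4·X + 3·Y = [0, -9.0000-8.6603i, -9.0000+8.6603i]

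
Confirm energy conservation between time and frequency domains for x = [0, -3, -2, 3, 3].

Time domain:
Σ|x[n]|² = |0|² + |-3|² + |-2|² + |3|² + |3|² = 31.0000

Frequency domain:
(1/5)Σ|X[k]|² = (1/5)(|1|² + |-0.8090+8.6453i|² + |0.3090-1.2286i|² + |0.3090+1.2286i|² + |-0.8090-8.6453i|²) = (1/5)·155.0000 = 31.0000

Both sides agree, confirming Parseval's theorem.

Σ|x[n]|² = (1/N)Σ|X[k]|² = 31.0000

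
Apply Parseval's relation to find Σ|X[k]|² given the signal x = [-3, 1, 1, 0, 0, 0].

Parseval: Σ|x[n]|² = (1/N)Σ|X[k]|², so Σ|X[k]|² = N·Σ|x[n]|² = 6·11.0000

Σ|X[k]|² = N·Σ|x[n]|² = 6·11.0000 = 66.0000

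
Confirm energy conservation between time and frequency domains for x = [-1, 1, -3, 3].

Time domain:
Σ|x[n]|² = |-1|² + |1|² + |-3|² + |3|² = 20.0000

Frequency domain:
(1/4)Σ|X[k]|² = (1/4)(|0|² + |2+2i|² + |-8|² + |2-2i|²) = (1/4)·80.0000 = 20.0000

Both sides agree, confirming Parseval's theorem.

Σ|x[n]|² = (1/N)Σ|X[k]|² = 20.0000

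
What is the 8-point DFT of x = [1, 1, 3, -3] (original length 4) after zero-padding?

Original 4-point DFT: [2, -2-4i, 6, -2+4i]
Zero-padded 8-point DFT provides frequency interpolation.

DFT_8([x, 0, ...]) = [2, 3.8284-1.5858i, -2-4i, -1.8284+4.4142i, 6, -1.8284-4.4142i, -2+4i, 3.8284+1.5858i]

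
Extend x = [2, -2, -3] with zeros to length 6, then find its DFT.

Original 3-point DFT: [-3, 4.5000-0.8660i, 4.5000+0.8660i]
Zero-padded 6-point DFT provides frequency interpolation.

DFT_6([x, 0, ...]) = [-3, 2.5000+4.3301i, 4.5000-0.8660i, 1, 4.5000+0.8660i, 2.5000-4.3301i]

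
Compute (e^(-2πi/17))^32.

Since ω_17^17 = 1, powers reduce modulo 17.
32 mod 17 = 15
So ω_17^32 = ω_17^15 = e^(-2πi·15/17)

ω_17^32 = ω_17^15 = 0.7390+0.6737i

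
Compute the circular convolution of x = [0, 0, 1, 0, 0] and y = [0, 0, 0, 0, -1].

(x ⊛ y)[n] = Σ(m=0 to 4) x[m] · y[(n-m) mod 5]

Computing each output sample:
(x ⊛ y)[0] = 0
(x ⊛ y)[1] = -1
(x ⊛ y)[2] = 0
(x ⊛ y)[3] = 0
(x ⊛ y)[4] = 0

x ⊛ y = [0, -1, 0, 0, 0]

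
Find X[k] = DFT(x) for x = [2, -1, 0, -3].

X[k] = Σ(n=0 to 3) x[n] · ω_4^(nk)
where ω_4 = e^(-2πi/4)

Computing each X[k]:
X[0] = -2
X[1] = 2-2i
X[2] = 6
X[3] = 2+2i

X = [-2, 2-2i, 6, 2+2i]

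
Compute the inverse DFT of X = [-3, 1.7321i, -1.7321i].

x[n] = (1/3) Σ(k=0 to 2) X[k] · e^(2πikn/3)

Computing each x[n]:
x[0] = -1
x[1] = -2
x[2] = 0

x = [-1, -2, 0]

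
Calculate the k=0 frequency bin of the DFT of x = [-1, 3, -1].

X[0] = Σ(n=0 to 2) x[n] · ω_3^0 = Σ x[n]
= (-1) + (3) + (-1)

X[0] = 1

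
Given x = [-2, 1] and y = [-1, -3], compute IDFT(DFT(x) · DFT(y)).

(x ⊛ y)[n] = Σ(m=0 to 1) x[m] · y[(n-m) mod 2]

Computing each output sample:
(x ⊛ y)[0] = -1
(x ⊛ y)[1] = 5

x ⊛ y = [-1, 5]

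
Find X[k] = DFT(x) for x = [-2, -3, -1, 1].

X[k] = Σ(n=0 to 3) x[n] · ω_4^(nk)
where ω_4 = e^(-2πi/4)

Computing each X[k]:
X[0] = -5
X[1] = -1+4i
X[2] = -1
X[3] = -1-4i

X = [-5, -1+4i, -1, -1-4i]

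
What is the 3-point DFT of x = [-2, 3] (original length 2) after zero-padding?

Original 2-point DFT: [1, -5]
Zero-padded 3-point DFT provides frequency interpolation.

DFT_3([x, 0, ...]) = [1, -3.5000-2.5981i, -3.5000+2.5981i]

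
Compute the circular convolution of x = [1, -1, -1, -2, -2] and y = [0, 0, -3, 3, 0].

(x ⊛ y)[n] = Σ(m=0 to 4) x[m] · y[(n-m) mod 5]

Computing each output sample:
(x ⊛ y)[0] = 3
(x ⊛ y)[1] = 0
(x ⊛ y)[2] = -9
(x ⊛ y)[3] = 6
(x ⊛ y)[4] = 0

x ⊛ y = [3, 0, -9, 6, 0]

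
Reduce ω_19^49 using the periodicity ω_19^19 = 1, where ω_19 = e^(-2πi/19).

Since ω_19^19 = 1, powers reduce modulo 19.
49 mod 19 = 11
So ω_19^49 = ω_19^11 = e^(-2πi·11/19)

ω_19^49 = ω_19^11 = -0.8795+0.4759i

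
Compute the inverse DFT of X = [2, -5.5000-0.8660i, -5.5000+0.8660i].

x[n] = (1/3) Σ(k=0 to 2) X[k] · e^(2πikn/3)

Computing each x[n]:
x[0] = -3
x[1] = 3
x[2] = 2

x = [-3, 3, 2]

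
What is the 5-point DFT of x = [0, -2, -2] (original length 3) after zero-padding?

Original 3-point DFT: [-4, 2, 2]
Zero-padded 5-point DFT provides frequency interpolation.

DFT_5([x, 0, ...]) = [-4, 1.0000+3.0777i, 1.0000-0.7265i, 1.0000+0.7265i, 1.0000-3.0777i]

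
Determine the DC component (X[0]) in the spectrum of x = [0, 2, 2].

X[0] = Σ(n=0 to 2) x[n] · ω_3^0 = Σ x[n]
= (0) + (2) + (2)

X[0] = 4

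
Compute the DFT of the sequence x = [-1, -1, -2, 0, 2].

X[k] = Σ(n=0 to 4) x[n] · ω_5^(nk)
where ω_5 = e^(-2πi/5)

Computing each X[k]:
X[0] = -2
X[1] = 0.9271+4.0287i
X[2] = -2.4271-0.1388i
X[3] = -2.4271+0.1388i
X[4] = 0.9271-4.0287i

X = [-2, 0.9271+4.0287i, -2.4271-0.1388i, -2.4271+0.1388i, 0.9271-4.0287i]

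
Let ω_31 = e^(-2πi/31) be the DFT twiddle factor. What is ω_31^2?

ω_31^2 = e^(-2πi·2/31)
= cos(-2π·2/31) + i·sin(-2π·2/31)
= cos(-4π/31) + i·sin(-4π/31)

ω_31^2 = cos(-4π/31) + i·sin(-4π/31) = 0.9190-0.3944i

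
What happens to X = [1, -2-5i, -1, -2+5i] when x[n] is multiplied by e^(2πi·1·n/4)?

Modulation property: DFT(ω_4^(-1n)·x[n]) = X[(k-1) mod 4], so circularly shift X by 1 positions.

X[k-1] = [-2+5i, 1, -2-5i, -1]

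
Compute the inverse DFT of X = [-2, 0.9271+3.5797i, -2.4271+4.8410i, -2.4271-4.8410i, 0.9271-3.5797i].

x[n] = (1/5) Σ(k=0 to 4) X[k] · e^(2πikn/5)

Computing each x[n]:
x[0] = -1
x[1] = -2
x[2] = 0
x[3] = -2
x[4] = 3

x = [-1, -2, 0, -2, 3]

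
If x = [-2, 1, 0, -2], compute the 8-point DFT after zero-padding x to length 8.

Original 4-point DFT: [-3, -2-3i, -1, -2+3i]
Zero-padded 8-point DFT provides frequency interpolation.

DFT_8([x, 0, ...]) = [-3, 0.1213+0.7071i, -2-3i, -4.1213+0.7071i, -1, -4.1213-0.7071i, -2+3i, 0.1213-0.7071i]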